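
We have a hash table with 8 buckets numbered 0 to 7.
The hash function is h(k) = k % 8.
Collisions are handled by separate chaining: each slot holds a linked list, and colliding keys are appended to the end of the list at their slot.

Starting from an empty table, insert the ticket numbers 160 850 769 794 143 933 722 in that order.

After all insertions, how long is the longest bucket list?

160 → bucket 0
850 → bucket 2
769 → bucket 1
794 → bucket 2 (collision)
143 → bucket 7
933 → bucket 5
722 → bucket 2 (collision)
Final buckets:
0: 160
1: 769
2: 850 -> 794 -> 722
3: -
4: -
5: 933
6: -
7: 143

3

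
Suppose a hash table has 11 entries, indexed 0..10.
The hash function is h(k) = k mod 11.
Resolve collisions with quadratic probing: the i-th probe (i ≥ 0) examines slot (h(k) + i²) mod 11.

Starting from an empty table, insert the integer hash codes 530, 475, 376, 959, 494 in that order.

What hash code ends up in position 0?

530: h=2 -> slot 2
475: h=2, probe 2,3 -> slot 3
376: h=2, probe 2,3,6 -> slot 6
959: h=2, probe 2,3,6,0 -> slot 0
494: h=10 -> slot 10
Table: [959, -, 530, 475, -, -, 376, -, -, -, 494]

959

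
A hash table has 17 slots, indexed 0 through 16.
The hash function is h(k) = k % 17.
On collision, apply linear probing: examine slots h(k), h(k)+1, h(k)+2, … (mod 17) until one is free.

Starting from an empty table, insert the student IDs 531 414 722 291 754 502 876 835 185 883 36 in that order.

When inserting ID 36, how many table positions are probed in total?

4

531: h=4 -> slot 4
414: h=6 -> slot 6
722: h=8 -> slot 8
291: h=2 -> slot 2
754: h=6, probe 6,7 -> slot 7
502: h=9 -> slot 9
876: h=9, probe 9,10 -> slot 10
835: h=2, probe 2,3 -> slot 3
185: h=15 -> slot 15
883: h=16 -> slot 16
36: h=2, probe 2,3,4,5 -> slot 5
Table: [_, _, 291, 835, 531, 36, 414, 754, 722, 502, 876, _, _, _, _, 185, 883]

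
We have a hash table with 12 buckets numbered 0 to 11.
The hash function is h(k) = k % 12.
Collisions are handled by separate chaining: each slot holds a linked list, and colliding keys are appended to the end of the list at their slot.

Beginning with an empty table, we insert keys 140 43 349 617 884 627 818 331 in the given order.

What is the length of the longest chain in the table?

2

140 -> bucket 8
43 -> bucket 7
349 -> bucket 1
617 -> bucket 5
884 -> bucket 8 (collision)
627 -> bucket 3
818 -> bucket 2
331 -> bucket 7 (collision)
Final buckets:
0: _
1: 349
2: 818
3: 627
4: _
5: 617
6: _
7: 43 -> 331
8: 140 -> 884
9: _
10: _
11: _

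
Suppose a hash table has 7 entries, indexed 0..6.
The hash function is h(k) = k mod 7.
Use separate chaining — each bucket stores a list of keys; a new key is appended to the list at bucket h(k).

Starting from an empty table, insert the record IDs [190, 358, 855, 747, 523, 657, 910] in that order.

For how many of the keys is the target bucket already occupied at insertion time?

3

190 -> bucket 1
358 -> bucket 1 (collision)
855 -> bucket 1 (collision)
747 -> bucket 5
523 -> bucket 5 (collision)
657 -> bucket 6
910 -> bucket 0
Final buckets:
0: 910
1: 190 -> 358 -> 855
2: -
3: -
4: -
5: 747 -> 523
6: 657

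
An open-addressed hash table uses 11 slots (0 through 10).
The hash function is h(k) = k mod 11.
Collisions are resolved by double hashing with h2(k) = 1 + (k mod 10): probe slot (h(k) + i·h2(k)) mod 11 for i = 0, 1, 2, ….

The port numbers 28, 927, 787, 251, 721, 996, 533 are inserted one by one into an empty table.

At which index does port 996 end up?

Insert 28: h=6, slot 6 empty => index 6.
Insert 927: h=3, slot 3 empty => index 3.
Insert 787: h=6, h2=8, slots 6,3 occupied => index 0.
Insert 251: h=9, slot 9 empty => index 9.
Insert 721: h=6, h2=2, slot 6 occupied => index 8.
Insert 996: h=6, h2=7, slot 6 occupied => index 2.
Insert 533: h=5, slot 5 empty => index 5.
Table: [787, ∅, 996, 927, ∅, 533, 28, ∅, 721, 251, ∅]

2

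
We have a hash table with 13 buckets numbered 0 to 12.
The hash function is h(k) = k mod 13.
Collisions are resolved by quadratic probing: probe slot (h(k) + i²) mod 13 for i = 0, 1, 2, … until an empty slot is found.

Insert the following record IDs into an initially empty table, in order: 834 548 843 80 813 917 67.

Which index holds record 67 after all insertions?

5

834: h=2 => slot 2
548: h=2, probe 2,3 => slot 3
843: h=11 => slot 11
80: h=2, probe 2,3,6 => slot 6
813: h=7 => slot 7
917: h=7, probe 7,8 => slot 8
67: h=2, probe 2,3,6,11,5 => slot 5
Table: [., ., 834, 548, ., 67, 80, 813, 917, ., ., 843, .]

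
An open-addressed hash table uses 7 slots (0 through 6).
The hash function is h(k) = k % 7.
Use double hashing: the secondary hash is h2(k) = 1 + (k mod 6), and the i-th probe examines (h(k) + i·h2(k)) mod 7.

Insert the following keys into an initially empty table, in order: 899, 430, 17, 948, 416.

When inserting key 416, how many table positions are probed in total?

899 hashes to 3; slot 3 is free → place at 3.
430 hashes to 3, h2=5; 3 taken → place at 1.
17 hashes to 3, h2=6; 3 taken → place at 2.
948 hashes to 3, h2=1; 3 taken → place at 4.
416 hashes to 3, h2=3; 3 taken → place at 6.
Table: [∅, 430, 17, 899, 948, ∅, 416]

2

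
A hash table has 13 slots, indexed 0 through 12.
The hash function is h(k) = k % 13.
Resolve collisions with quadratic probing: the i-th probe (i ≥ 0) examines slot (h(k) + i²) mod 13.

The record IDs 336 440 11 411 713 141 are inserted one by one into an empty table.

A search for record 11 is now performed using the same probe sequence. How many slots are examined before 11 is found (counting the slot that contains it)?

3

336 hashes to 11; slot 11 is free → place at 11.
440 hashes to 11; 11 taken → place at 12.
11 hashes to 11; 11,12 taken → place at 2.
411 hashes to 8; slot 8 is free → place at 8.
713 hashes to 11; 11,12,2 taken → place at 7.
141 hashes to 11; 11,12,2,7 taken → place at 1.
Table: [∅, 141, 11, ∅, ∅, ∅, ∅, 713, 411, ∅, ∅, 336, 440]
Lookup 11: h=11, probe 11,12,2 → found at 2.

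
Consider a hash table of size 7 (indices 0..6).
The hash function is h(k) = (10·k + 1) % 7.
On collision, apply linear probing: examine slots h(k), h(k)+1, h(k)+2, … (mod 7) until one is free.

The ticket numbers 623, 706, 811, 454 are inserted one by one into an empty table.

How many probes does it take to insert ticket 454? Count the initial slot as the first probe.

3

623: h=1 => slot 1
706: h=5 => slot 5
811: h=5, probe 5,6 => slot 6
454: h=5, probe 5,6,0 => slot 0
Table: [454, 623, _, _, _, 706, 811]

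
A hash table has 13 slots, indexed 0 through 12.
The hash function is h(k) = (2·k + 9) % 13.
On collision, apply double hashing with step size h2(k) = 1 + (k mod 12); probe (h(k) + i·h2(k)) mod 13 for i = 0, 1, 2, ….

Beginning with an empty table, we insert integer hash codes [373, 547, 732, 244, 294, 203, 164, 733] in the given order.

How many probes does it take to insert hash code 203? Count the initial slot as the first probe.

3

373 hashes to 1; slot 1 is free => place at 1.
547 hashes to 11; slot 11 is free => place at 11.
732 hashes to 4; slot 4 is free => place at 4.
244 hashes to 3; slot 3 is free => place at 3.
294 hashes to 12; slot 12 is free => place at 12.
203 hashes to 12, h2=12; 12,11 taken => place at 10.
164 hashes to 12, h2=9; 12 taken => place at 8.
733 hashes to 6; slot 6 is free => place at 6.
Table: [—, 373, —, 244, 732, —, 733, —, 164, —, 203, 547, 294]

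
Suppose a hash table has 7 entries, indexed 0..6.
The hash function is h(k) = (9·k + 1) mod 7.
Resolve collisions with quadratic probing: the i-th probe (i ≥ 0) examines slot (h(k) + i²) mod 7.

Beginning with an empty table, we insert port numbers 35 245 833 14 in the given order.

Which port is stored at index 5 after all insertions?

833

35: h=1 => slot 1
245: h=1, probe 1,2 => slot 2
833: h=1, probe 1,2,5 => slot 5
14: h=1, probe 1,2,5,3 => slot 3
Table: [_, 35, 245, 14, _, 833, _]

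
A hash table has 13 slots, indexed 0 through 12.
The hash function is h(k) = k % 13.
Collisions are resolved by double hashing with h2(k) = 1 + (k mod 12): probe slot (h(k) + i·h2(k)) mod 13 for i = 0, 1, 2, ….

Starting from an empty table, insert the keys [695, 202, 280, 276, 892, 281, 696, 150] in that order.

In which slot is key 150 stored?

695: h=6 → slot 6
202: h=7 → slot 7
280: h=7, h2=5, probe 7,12 → slot 12
276: h=3 → slot 3
892: h=8 → slot 8
281: h=8, h2=6, probe 8,1 → slot 1
696: h=7, h2=1, probe 7,8,9 → slot 9
150: h=7, h2=7, probe 7,1,8,2 → slot 2
Table: [-, 281, 150, 276, -, -, 695, 202, 892, 696, -, -, 280]

2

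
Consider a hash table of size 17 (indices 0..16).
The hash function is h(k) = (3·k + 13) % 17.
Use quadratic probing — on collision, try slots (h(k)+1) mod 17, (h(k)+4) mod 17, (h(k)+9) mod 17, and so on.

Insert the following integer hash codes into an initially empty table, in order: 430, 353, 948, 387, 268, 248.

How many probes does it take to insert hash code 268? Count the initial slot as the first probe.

4

Insert 430: h=11, slot 11 empty → index 11.
Insert 353: h=1, slot 1 empty → index 1.
Insert 948: h=1, slot 1 occupied → index 2.
Insert 387: h=1, slots 1,2 occupied → index 5.
Insert 268: h=1, slots 1,2,5 occupied → index 10.
Insert 248: h=9, slot 9 empty → index 9.
Table: [., 353, 948, ., ., 387, ., ., ., 248, 268, 430, ., ., ., ., .]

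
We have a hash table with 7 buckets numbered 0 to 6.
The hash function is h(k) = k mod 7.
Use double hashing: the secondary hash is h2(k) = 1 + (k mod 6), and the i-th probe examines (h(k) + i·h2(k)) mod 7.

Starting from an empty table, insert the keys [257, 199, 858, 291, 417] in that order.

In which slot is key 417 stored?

2

Insert 257: h=5, slot 5 empty -> index 5.
Insert 199: h=3, slot 3 empty -> index 3.
Insert 858: h=4, slot 4 empty -> index 4.
Insert 291: h=4, h2=4, slot 4 occupied -> index 1.
Insert 417: h=4, h2=4, slots 4,1,5 occupied -> index 2.
Table: [-, 291, 417, 199, 858, 257, -]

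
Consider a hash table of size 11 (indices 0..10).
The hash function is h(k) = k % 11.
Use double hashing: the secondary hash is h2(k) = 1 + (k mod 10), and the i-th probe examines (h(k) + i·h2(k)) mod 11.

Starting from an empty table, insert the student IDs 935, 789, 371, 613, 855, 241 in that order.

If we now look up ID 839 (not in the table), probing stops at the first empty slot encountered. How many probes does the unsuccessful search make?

935 hashes to 0; slot 0 is free => place at 0.
789 hashes to 8; slot 8 is free => place at 8.
371 hashes to 8, h2=2; 8 taken => place at 10.
613 hashes to 8, h2=4; 8 taken => place at 1.
855 hashes to 8, h2=6; 8 taken => place at 3.
241 hashes to 10, h2=2; 10,1,3 taken => place at 5.
Table: [935, 613, —, 855, —, 241, —, —, 789, —, 371]
Lookup 839: h=3, h2=10, probe 3,2 → slot 2 empty, not found.

2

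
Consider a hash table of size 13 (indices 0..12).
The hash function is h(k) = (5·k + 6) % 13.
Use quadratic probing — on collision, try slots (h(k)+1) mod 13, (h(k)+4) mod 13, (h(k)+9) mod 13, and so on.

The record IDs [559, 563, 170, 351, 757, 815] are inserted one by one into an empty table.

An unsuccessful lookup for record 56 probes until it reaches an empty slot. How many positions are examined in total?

2

559 hashes to 6; slot 6 is free -> place at 6.
563 hashes to 0; slot 0 is free -> place at 0.
170 hashes to 11; slot 11 is free -> place at 11.
351 hashes to 6; 6 taken -> place at 7.
757 hashes to 8; slot 8 is free -> place at 8.
815 hashes to 12; slot 12 is free -> place at 12.
Table: [563, ∅, ∅, ∅, ∅, ∅, 559, 351, 757, ∅, ∅, 170, 815]
Lookup 56: h=0, probe 0,1 → slot 1 empty, not found.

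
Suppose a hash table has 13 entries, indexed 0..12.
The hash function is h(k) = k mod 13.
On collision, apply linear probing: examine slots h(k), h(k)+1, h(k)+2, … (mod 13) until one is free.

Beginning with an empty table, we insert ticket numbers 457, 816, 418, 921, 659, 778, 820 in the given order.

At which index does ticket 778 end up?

457: h=2 → slot 2
816: h=10 → slot 10
418: h=2, probe 2,3 → slot 3
921: h=11 → slot 11
659: h=9 → slot 9
778: h=11, probe 11,12 → slot 12
820: h=1 → slot 1
Table: [-, 820, 457, 418, -, -, -, -, -, 659, 816, 921, 778]

12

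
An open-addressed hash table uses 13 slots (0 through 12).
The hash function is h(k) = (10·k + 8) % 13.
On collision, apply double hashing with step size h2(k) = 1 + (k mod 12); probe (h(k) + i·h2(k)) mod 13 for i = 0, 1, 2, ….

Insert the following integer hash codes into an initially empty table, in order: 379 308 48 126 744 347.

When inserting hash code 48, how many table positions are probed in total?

2

379 hashes to 2; slot 2 is free → place at 2.
308 hashes to 7; slot 7 is free → place at 7.
48 hashes to 7, h2=1; 7 taken → place at 8.
126 hashes to 7, h2=7; 7 taken → place at 1.
744 hashes to 12; slot 12 is free → place at 12.
347 hashes to 7, h2=12; 7 taken → place at 6.
Table: [—, 126, 379, —, —, —, 347, 308, 48, —, —, —, 744]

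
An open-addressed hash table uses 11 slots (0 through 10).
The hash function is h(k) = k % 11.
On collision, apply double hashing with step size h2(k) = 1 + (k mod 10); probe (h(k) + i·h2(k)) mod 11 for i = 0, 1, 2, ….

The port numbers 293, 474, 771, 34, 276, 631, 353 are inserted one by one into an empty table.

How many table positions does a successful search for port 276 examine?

293: h=7 => slot 7
474: h=1 => slot 1
771: h=1, h2=2, probe 1,3 => slot 3
34: h=1, h2=5, probe 1,6 => slot 6
276: h=1, h2=7, probe 1,8 => slot 8
631: h=4 => slot 4
353: h=1, h2=4, probe 1,5 => slot 5
Table: [—, 474, —, 771, 631, 353, 34, 293, 276, —, —]
Lookup 276: h=1, h2=7, probe 1,8 → found at 8.

2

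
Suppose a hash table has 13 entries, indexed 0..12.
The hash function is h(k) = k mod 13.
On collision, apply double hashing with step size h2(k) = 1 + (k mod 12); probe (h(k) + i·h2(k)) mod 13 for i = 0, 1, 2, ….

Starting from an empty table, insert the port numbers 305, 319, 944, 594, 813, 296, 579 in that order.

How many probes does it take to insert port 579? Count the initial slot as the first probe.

305 hashes to 6; slot 6 is free => place at 6.
319 hashes to 7; slot 7 is free => place at 7.
944 hashes to 8; slot 8 is free => place at 8.
594 hashes to 9; slot 9 is free => place at 9.
813 hashes to 7, h2=10; 7 taken => place at 4.
296 hashes to 10; slot 10 is free => place at 10.
579 hashes to 7, h2=4; 7 taken => place at 11.
Table: [_, _, _, _, 813, _, 305, 319, 944, 594, 296, 579, _]

2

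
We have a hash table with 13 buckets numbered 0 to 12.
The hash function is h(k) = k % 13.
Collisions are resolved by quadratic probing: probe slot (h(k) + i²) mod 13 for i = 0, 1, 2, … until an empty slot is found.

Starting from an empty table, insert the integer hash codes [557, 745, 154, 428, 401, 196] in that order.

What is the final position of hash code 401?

557: h=11 => slot 11
745: h=4 => slot 4
154: h=11, probe 11,12 => slot 12
428: h=12, probe 12,0 => slot 0
401: h=11, probe 11,12,2 => slot 2
196: h=1 => slot 1
Table: [428, 196, 401, ∅, 745, ∅, ∅, ∅, ∅, ∅, ∅, 557, 154]

2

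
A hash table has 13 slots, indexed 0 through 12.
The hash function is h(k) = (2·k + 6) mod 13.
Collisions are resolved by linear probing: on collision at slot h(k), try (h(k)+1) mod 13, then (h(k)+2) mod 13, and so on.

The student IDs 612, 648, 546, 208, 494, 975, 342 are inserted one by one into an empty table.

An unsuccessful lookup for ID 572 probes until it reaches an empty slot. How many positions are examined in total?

Insert 612: h=8, slot 8 empty → index 8.
Insert 648: h=2, slot 2 empty → index 2.
Insert 546: h=6, slot 6 empty → index 6.
Insert 208: h=6, slot 6 occupied → index 7.
Insert 494: h=6, slots 6,7,8 occupied → index 9.
Insert 975: h=6, slots 6,7,8,9 occupied → index 10.
Insert 342: h=1, slot 1 empty → index 1.
Table: [-, 342, 648, -, -, -, 546, 208, 612, 494, 975, -, -]
Lookup 572: h=6, probe 6,7,8,9,10,11 → slot 11 empty, not found.

6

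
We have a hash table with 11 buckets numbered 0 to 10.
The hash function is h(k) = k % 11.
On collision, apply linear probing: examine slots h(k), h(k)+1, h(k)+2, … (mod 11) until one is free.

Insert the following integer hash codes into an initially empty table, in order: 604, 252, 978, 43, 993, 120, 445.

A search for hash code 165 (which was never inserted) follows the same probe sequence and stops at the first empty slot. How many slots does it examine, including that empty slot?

604 hashes to 10; slot 10 is free => place at 10.
252 hashes to 10; 10 taken => place at 0.
978 hashes to 10; 10,0 taken => place at 1.
43 hashes to 10; 10,0,1 taken => place at 2.
993 hashes to 3; slot 3 is free => place at 3.
120 hashes to 10; 10,0,1,2,3 taken => place at 4.
445 hashes to 5; slot 5 is free => place at 5.
Table: [252, 978, 43, 993, 120, 445, -, -, -, -, 604]
Lookup 165: h=0, probe 0,1,2,3,4,5,6 → slot 6 empty, not found.

7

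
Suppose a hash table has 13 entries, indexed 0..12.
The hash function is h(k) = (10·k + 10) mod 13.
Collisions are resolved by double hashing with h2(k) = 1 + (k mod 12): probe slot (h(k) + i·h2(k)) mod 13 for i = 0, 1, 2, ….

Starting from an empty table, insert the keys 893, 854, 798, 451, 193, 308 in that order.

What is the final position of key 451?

Insert 893: h=9, slot 9 empty → index 9.
Insert 854: h=9, h2=3, slot 9 occupied → index 12.
Insert 798: h=8, slot 8 empty → index 8.
Insert 451: h=9, h2=8, slot 9 occupied → index 4.
Insert 193: h=3, slot 3 empty → index 3.
Insert 308: h=9, h2=9, slot 9 occupied → index 5.
Table: [_, _, _, 193, 451, 308, _, _, 798, 893, _, _, 854]

4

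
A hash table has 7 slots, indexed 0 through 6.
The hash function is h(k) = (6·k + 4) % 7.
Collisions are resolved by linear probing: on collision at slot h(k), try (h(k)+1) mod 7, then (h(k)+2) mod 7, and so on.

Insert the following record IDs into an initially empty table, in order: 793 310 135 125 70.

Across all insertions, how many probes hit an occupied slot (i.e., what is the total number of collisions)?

5

793 hashes to 2; slot 2 is free -> place at 2.
310 hashes to 2; 2 taken -> place at 3.
135 hashes to 2; 2,3 taken -> place at 4.
125 hashes to 5; slot 5 is free -> place at 5.
70 hashes to 4; 4,5 taken -> place at 6.
Table: [-, -, 793, 310, 135, 125, 70]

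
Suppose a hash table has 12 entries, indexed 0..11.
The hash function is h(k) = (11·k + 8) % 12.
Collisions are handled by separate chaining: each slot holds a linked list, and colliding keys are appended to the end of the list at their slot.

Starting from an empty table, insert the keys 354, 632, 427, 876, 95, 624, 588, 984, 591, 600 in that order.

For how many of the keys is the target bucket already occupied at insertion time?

Insert 354: h=2, bucket 2 empty -> new chain.
Insert 632: h=0, bucket 0 empty -> new chain.
Insert 427: h=1, bucket 1 empty -> new chain.
Insert 876: h=8, bucket 8 empty -> new chain.
Insert 95: h=9, bucket 9 empty -> new chain.
Insert 624: h=8, bucket 8 nonempty -> append to chain.
Insert 588: h=8, bucket 8 nonempty -> append to chain.
Insert 984: h=8, bucket 8 nonempty -> append to chain.
Insert 591: h=5, bucket 5 empty -> new chain.
Insert 600: h=8, bucket 8 nonempty -> append to chain.
Final buckets:
0: 632
1: 427
2: 354
3: —
4: —
5: 591
6: —
7: —
8: 876 -> 624 -> 588 -> 984 -> 600
9: 95
10: —
11: —

4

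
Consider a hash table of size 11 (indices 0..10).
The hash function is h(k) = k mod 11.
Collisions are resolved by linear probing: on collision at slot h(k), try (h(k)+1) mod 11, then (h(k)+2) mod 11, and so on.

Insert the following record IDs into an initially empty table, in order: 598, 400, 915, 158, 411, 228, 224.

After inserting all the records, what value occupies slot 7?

411

598: h=4 -> slot 4
400: h=4, probe 4,5 -> slot 5
915: h=2 -> slot 2
158: h=4, probe 4,5,6 -> slot 6
411: h=4, probe 4,5,6,7 -> slot 7
228: h=8 -> slot 8
224: h=4, probe 4,5,6,7,8,9 -> slot 9
Table: [., ., 915, ., 598, 400, 158, 411, 228, 224, .]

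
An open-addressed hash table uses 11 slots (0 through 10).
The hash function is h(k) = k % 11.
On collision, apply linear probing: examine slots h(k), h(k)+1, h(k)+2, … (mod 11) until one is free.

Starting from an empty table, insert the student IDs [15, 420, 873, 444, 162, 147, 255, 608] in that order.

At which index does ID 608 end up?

9

Insert 15: h=4, slot 4 empty => index 4.
Insert 420: h=2, slot 2 empty => index 2.
Insert 873: h=4, slot 4 occupied => index 5.
Insert 444: h=4, slots 4,5 occupied => index 6.
Insert 162: h=8, slot 8 empty => index 8.
Insert 147: h=4, slots 4,5,6 occupied => index 7.
Insert 255: h=2, slot 2 occupied => index 3.
Insert 608: h=3, slots 3,4,5,6,7,8 occupied => index 9.
Table: [_, _, 420, 255, 15, 873, 444, 147, 162, 608, _]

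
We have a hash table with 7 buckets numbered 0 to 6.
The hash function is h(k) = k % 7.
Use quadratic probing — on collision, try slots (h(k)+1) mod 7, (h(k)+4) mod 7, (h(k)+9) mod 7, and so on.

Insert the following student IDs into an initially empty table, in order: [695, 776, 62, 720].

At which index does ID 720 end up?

695 hashes to 2; slot 2 is free → place at 2.
776 hashes to 6; slot 6 is free → place at 6.
62 hashes to 6; 6 taken → place at 0.
720 hashes to 6; 6,0 taken → place at 3.
Table: [62, _, 695, 720, _, _, 776]

3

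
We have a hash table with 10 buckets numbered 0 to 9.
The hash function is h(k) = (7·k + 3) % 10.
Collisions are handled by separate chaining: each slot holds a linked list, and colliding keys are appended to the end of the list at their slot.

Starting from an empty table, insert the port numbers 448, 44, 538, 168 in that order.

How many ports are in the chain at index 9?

3

448 → bucket 9
44 → bucket 1
538 → bucket 9 (collision)
168 → bucket 9 (collision)
Final buckets:
0: -
1: 44
2: -
3: -
4: -
5: -
6: -
7: -
8: -
9: 448 -> 538 -> 168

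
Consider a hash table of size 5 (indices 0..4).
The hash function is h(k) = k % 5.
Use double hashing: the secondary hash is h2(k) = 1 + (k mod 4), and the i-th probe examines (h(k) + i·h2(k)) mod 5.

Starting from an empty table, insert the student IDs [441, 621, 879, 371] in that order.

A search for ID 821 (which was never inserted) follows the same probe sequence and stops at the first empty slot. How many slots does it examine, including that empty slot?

441 hashes to 1; slot 1 is free => place at 1.
621 hashes to 1, h2=2; 1 taken => place at 3.
879 hashes to 4; slot 4 is free => place at 4.
371 hashes to 1, h2=4; 1 taken => place at 0.
Table: [371, 441, -, 621, 879]
Lookup 821: h=1, h2=2, probe 1,3,0,2 → slot 2 empty, not found.

4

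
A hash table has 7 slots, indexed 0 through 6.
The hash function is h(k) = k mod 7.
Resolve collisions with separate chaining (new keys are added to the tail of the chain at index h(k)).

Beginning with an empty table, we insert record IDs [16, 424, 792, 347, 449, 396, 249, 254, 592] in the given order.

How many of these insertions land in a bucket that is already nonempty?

16 → bucket 2
424 → bucket 4
792 → bucket 1
347 → bucket 4 (collision)
449 → bucket 1 (collision)
396 → bucket 4 (collision)
249 → bucket 4 (collision)
254 → bucket 2 (collision)
592 → bucket 4 (collision)
Final buckets:
0: ∅
1: 792 -> 449
2: 16 -> 254
3: ∅
4: 424 -> 347 -> 396 -> 249 -> 592
5: ∅
6: ∅

6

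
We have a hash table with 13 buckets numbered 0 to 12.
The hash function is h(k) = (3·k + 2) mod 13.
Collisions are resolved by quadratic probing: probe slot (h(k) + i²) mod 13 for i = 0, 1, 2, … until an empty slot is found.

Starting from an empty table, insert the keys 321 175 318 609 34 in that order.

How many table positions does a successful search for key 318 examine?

321: h=3 -> slot 3
175: h=7 -> slot 7
318: h=7, probe 7,8 -> slot 8
609: h=9 -> slot 9
34: h=0 -> slot 0
Table: [34, —, —, 321, —, —, —, 175, 318, 609, —, —, —]
Lookup 318: h=7, probe 7,8 → found at 8.

2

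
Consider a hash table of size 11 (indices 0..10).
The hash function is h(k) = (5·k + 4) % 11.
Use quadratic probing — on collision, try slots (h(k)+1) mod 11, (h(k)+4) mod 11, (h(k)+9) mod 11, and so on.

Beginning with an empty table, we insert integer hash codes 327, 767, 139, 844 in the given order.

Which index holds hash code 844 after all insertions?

4

327 hashes to 0; slot 0 is free → place at 0.
767 hashes to 0; 0 taken → place at 1.
139 hashes to 6; slot 6 is free → place at 6.
844 hashes to 0; 0,1 taken → place at 4.
Table: [327, 767, ∅, ∅, 844, ∅, 139, ∅, ∅, ∅, ∅]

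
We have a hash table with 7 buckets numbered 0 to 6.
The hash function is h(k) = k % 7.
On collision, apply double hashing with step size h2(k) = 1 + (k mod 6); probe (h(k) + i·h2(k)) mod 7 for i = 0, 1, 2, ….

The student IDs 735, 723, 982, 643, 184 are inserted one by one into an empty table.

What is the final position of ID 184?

3

735: h=0 => slot 0
723: h=2 => slot 2
982: h=2, h2=5, probe 2,0,5 => slot 5
643: h=6 => slot 6
184: h=2, h2=5, probe 2,0,5,3 => slot 3
Table: [735, -, 723, 184, -, 982, 643]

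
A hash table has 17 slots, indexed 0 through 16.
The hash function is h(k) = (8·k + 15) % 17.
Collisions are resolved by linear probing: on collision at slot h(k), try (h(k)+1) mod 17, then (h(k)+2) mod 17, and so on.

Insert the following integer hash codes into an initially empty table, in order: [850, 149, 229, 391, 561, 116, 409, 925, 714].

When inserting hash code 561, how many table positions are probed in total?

4

850: h=15 => slot 15
149: h=0 => slot 0
229: h=11 => slot 11
391: h=15, probe 15,16 => slot 16
561: h=15, probe 15,16,0,1 => slot 1
116: h=8 => slot 8
409: h=6 => slot 6
925: h=3 => slot 3
714: h=15, probe 15,16,0,1,2 => slot 2
Table: [149, 561, 714, 925, _, _, 409, _, 116, _, _, 229, _, _, _, 850, 391]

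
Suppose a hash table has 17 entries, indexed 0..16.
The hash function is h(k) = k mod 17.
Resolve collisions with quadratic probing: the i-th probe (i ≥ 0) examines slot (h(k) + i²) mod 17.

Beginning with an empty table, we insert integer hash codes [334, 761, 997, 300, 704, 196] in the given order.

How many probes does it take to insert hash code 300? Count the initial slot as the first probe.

Insert 334: h=11, slot 11 empty => index 11.
Insert 761: h=13, slot 13 empty => index 13.
Insert 997: h=11, slot 11 occupied => index 12.
Insert 300: h=11, slots 11,12 occupied => index 15.
Insert 704: h=7, slot 7 empty => index 7.
Insert 196: h=9, slot 9 empty => index 9.
Table: [-, -, -, -, -, -, -, 704, -, 196, -, 334, 997, 761, -, 300, -]

3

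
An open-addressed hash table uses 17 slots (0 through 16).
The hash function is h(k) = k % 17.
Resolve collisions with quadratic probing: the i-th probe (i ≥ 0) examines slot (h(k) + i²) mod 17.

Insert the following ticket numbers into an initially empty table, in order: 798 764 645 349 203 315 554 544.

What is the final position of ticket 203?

Insert 798: h=16, slot 16 empty → index 16.
Insert 764: h=16, slot 16 occupied → index 0.
Insert 645: h=16, slots 16,0 occupied → index 3.
Insert 349: h=9, slot 9 empty → index 9.
Insert 203: h=16, slots 16,0,3 occupied → index 8.
Insert 315: h=9, slot 9 occupied → index 10.
Insert 554: h=10, slot 10 occupied → index 11.
Insert 544: h=0, slot 0 occupied → index 1.
Table: [764, 544, —, 645, —, —, —, —, 203, 349, 315, 554, —, —, —, —, 798]

8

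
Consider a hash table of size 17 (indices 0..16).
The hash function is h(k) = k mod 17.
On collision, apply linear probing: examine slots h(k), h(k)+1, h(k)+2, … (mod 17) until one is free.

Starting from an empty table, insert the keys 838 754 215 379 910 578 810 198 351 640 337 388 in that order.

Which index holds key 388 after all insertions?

1

838 hashes to 5; slot 5 is free => place at 5.
754 hashes to 6; slot 6 is free => place at 6.
215 hashes to 11; slot 11 is free => place at 11.
379 hashes to 5; 5,6 taken => place at 7.
910 hashes to 9; slot 9 is free => place at 9.
578 hashes to 0; slot 0 is free => place at 0.
810 hashes to 11; 11 taken => place at 12.
198 hashes to 11; 11,12 taken => place at 13.
351 hashes to 11; 11,12,13 taken => place at 14.
640 hashes to 11; 11,12,13,14 taken => place at 15.
337 hashes to 14; 14,15 taken => place at 16.
388 hashes to 14; 14,15,16,0 taken => place at 1.
Table: [578, 388, —, —, —, 838, 754, 379, —, 910, —, 215, 810, 198, 351, 640, 337]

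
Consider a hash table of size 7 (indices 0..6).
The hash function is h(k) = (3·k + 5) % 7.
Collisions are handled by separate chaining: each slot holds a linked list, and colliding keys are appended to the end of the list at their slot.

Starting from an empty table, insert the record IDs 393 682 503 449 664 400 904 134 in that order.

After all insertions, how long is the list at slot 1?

Insert 393: h=1, bucket 1 empty -> new chain.
Insert 682: h=0, bucket 0 empty -> new chain.
Insert 503: h=2, bucket 2 empty -> new chain.
Insert 449: h=1, bucket 1 nonempty -> append to chain.
Insert 664: h=2, bucket 2 nonempty -> append to chain.
Insert 400: h=1, bucket 1 nonempty -> append to chain.
Insert 904: h=1, bucket 1 nonempty -> append to chain.
Insert 134: h=1, bucket 1 nonempty -> append to chain.
Final buckets:
0: 682
1: 393 -> 449 -> 400 -> 904 -> 134
2: 503 -> 664
3: -
4: -
5: -
6: -

5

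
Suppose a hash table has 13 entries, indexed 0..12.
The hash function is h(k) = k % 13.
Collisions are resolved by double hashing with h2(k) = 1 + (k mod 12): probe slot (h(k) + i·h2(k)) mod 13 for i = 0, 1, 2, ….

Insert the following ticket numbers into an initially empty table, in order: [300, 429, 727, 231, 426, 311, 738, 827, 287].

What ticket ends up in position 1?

300: h=1 → slot 1
429: h=0 → slot 0
727: h=12 → slot 12
231: h=10 → slot 10
426: h=10, h2=7, probe 10,4 → slot 4
311: h=12, h2=12, probe 12,11 → slot 11
738: h=10, h2=7, probe 10,4,11,5 → slot 5
827: h=8 → slot 8
287: h=1, h2=12, probe 1,0,12,11,10,9 → slot 9
Table: [429, 300, ∅, ∅, 426, 738, ∅, ∅, 827, 287, 231, 311, 727]

300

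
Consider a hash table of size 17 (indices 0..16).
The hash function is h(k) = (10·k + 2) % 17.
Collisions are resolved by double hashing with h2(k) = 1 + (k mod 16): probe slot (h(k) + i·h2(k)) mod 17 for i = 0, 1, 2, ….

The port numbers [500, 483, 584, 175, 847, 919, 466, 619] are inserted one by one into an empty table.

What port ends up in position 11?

584

500: h=4 => slot 4
483: h=4, h2=4, probe 4,8 => slot 8
584: h=11 => slot 11
175: h=1 => slot 1
847: h=6 => slot 6
919: h=12 => slot 12
466: h=4, h2=3, probe 4,7 => slot 7
619: h=4, h2=12, probe 4,16 => slot 16
Table: [_, 175, _, _, 500, _, 847, 466, 483, _, _, 584, 919, _, _, _, 619]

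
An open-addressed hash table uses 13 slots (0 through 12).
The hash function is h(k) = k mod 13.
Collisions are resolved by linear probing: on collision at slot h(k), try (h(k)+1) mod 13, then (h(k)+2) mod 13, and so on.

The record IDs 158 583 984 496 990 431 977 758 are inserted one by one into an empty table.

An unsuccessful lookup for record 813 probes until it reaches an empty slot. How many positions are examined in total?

2

158: h=2 => slot 2
583: h=11 => slot 11
984: h=9 => slot 9
496: h=2, probe 2,3 => slot 3
990: h=2, probe 2,3,4 => slot 4
431: h=2, probe 2,3,4,5 => slot 5
977: h=2, probe 2,3,4,5,6 => slot 6
758: h=4, probe 4,5,6,7 => slot 7
Table: [∅, ∅, 158, 496, 990, 431, 977, 758, ∅, 984, ∅, 583, ∅]
Lookup 813: h=7, probe 7,8 → slot 8 empty, not found.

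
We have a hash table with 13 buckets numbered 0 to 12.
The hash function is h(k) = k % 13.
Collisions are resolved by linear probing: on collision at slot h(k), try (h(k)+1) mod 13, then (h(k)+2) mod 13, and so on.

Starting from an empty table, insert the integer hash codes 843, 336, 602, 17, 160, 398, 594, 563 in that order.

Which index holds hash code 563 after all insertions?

843 hashes to 11; slot 11 is free => place at 11.
336 hashes to 11; 11 taken => place at 12.
602 hashes to 4; slot 4 is free => place at 4.
17 hashes to 4; 4 taken => place at 5.
160 hashes to 4; 4,5 taken => place at 6.
398 hashes to 8; slot 8 is free => place at 8.
594 hashes to 9; slot 9 is free => place at 9.
563 hashes to 4; 4,5,6 taken => place at 7.
Table: [., ., ., ., 602, 17, 160, 563, 398, 594, ., 843, 336]

7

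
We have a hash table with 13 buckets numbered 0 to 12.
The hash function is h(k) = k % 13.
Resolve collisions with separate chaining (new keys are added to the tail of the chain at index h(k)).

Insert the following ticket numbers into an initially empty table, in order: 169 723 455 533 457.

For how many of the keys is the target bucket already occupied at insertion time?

2

Insert 169: h=0, bucket 0 empty → new chain.
Insert 723: h=8, bucket 8 empty → new chain.
Insert 455: h=0, bucket 0 nonempty → append to chain.
Insert 533: h=0, bucket 0 nonempty → append to chain.
Insert 457: h=2, bucket 2 empty → new chain.
Final buckets:
0: 169 -> 455 -> 533
1: -
2: 457
3: -
4: -
5: -
6: -
7: -
8: 723
9: -
10: -
11: -
12: -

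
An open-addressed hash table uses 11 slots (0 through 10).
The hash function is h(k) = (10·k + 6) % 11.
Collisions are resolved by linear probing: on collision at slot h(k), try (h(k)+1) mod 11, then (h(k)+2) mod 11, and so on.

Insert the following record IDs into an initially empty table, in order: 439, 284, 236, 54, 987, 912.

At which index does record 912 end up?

439 hashes to 7; slot 7 is free -> place at 7.
284 hashes to 8; slot 8 is free -> place at 8.
236 hashes to 1; slot 1 is free -> place at 1.
54 hashes to 7; 7,8 taken -> place at 9.
987 hashes to 9; 9 taken -> place at 10.
912 hashes to 7; 7,8,9,10 taken -> place at 0.
Table: [912, 236, ∅, ∅, ∅, ∅, ∅, 439, 284, 54, 987]

0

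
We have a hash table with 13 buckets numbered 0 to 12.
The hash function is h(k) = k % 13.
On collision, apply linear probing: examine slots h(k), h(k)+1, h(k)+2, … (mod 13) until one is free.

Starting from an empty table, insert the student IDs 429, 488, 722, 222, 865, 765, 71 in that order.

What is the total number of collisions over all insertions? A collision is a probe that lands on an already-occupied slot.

3

429 hashes to 0; slot 0 is free => place at 0.
488 hashes to 7; slot 7 is free => place at 7.
722 hashes to 7; 7 taken => place at 8.
222 hashes to 1; slot 1 is free => place at 1.
865 hashes to 7; 7,8 taken => place at 9.
765 hashes to 11; slot 11 is free => place at 11.
71 hashes to 6; slot 6 is free => place at 6.
Table: [429, 222, -, -, -, -, 71, 488, 722, 865, -, 765, -]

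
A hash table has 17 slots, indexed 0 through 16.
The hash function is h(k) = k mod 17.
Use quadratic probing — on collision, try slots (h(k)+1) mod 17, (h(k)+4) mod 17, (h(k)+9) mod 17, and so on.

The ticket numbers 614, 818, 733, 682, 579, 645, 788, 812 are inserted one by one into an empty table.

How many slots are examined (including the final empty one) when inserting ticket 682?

614 hashes to 2; slot 2 is free -> place at 2.
818 hashes to 2; 2 taken -> place at 3.
733 hashes to 2; 2,3 taken -> place at 6.
682 hashes to 2; 2,3,6 taken -> place at 11.
579 hashes to 1; slot 1 is free -> place at 1.
645 hashes to 16; slot 16 is free -> place at 16.
788 hashes to 6; 6 taken -> place at 7.
812 hashes to 13; slot 13 is free -> place at 13.
Table: [∅, 579, 614, 818, ∅, ∅, 733, 788, ∅, ∅, ∅, 682, ∅, 812, ∅, ∅, 645]

4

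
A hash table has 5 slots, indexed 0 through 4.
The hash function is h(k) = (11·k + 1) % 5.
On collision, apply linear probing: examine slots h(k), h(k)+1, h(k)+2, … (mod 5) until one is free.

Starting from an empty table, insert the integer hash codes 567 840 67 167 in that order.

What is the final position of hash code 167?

567: h=3 => slot 3
840: h=1 => slot 1
67: h=3, probe 3,4 => slot 4
167: h=3, probe 3,4,0 => slot 0
Table: [167, 840, -, 567, 67]

0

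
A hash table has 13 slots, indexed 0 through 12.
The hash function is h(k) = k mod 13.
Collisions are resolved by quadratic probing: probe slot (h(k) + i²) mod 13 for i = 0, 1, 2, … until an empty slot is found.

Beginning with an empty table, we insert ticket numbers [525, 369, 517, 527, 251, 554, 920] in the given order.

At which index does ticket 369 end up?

525 hashes to 5; slot 5 is free → place at 5.
369 hashes to 5; 5 taken → place at 6.
517 hashes to 10; slot 10 is free → place at 10.
527 hashes to 7; slot 7 is free → place at 7.
251 hashes to 4; slot 4 is free → place at 4.
554 hashes to 8; slot 8 is free → place at 8.
920 hashes to 10; 10 taken → place at 11.
Table: [_, _, _, _, 251, 525, 369, 527, 554, _, 517, 920, _]

6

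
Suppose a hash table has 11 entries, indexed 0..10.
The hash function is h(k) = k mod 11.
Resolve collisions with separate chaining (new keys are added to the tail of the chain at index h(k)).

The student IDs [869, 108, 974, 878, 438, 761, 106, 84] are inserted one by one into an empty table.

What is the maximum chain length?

3

869 → bucket 0
108 → bucket 9
974 → bucket 6
878 → bucket 9 (collision)
438 → bucket 9 (collision)
761 → bucket 2
106 → bucket 7
84 → bucket 7 (collision)
Final buckets:
0: 869
1: ∅
2: 761
3: ∅
4: ∅
5: ∅
6: 974
7: 106 -> 84
8: ∅
9: 108 -> 878 -> 438
10: ∅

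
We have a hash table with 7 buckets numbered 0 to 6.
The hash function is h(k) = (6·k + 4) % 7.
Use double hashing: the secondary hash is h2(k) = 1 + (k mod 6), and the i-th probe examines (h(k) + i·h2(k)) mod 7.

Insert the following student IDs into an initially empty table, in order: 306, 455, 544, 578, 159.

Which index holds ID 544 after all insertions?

2

Insert 306: h=6, slot 6 empty → index 6.
Insert 455: h=4, slot 4 empty → index 4.
Insert 544: h=6, h2=5, slots 6,4 occupied → index 2.
Insert 578: h=0, slot 0 empty → index 0.
Insert 159: h=6, h2=4, slot 6 occupied → index 3.
Table: [578, ., 544, 159, 455, ., 306]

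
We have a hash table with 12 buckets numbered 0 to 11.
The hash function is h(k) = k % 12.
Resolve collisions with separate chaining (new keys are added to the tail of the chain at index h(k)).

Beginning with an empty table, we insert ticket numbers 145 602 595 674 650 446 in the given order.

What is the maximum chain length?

145 → bucket 1
602 → bucket 2
595 → bucket 7
674 → bucket 2 (collision)
650 → bucket 2 (collision)
446 → bucket 2 (collision)
Final buckets:
0: -
1: 145
2: 602 -> 674 -> 650 -> 446
3: -
4: -
5: -
6: -
7: 595
8: -
9: -
10: -
11: -

4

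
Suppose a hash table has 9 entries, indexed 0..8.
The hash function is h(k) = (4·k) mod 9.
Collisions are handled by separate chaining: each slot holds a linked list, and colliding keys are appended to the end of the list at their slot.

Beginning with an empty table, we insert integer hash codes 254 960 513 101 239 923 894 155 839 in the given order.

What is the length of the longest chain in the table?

254 → bucket 8
960 → bucket 6
513 → bucket 0
101 → bucket 8 (collision)
239 → bucket 2
923 → bucket 2 (collision)
894 → bucket 3
155 → bucket 8 (collision)
839 → bucket 8 (collision)
Final buckets:
0: 513
1: _
2: 239 -> 923
3: 894
4: _
5: _
6: 960
7: _
8: 254 -> 101 -> 155 -> 839

4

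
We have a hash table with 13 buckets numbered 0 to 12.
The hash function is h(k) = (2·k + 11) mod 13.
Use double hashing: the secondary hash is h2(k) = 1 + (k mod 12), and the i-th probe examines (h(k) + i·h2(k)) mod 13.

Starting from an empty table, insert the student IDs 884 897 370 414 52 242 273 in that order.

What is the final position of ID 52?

Insert 884: h=11, slot 11 empty => index 11.
Insert 897: h=11, h2=10, slot 11 occupied => index 8.
Insert 370: h=10, slot 10 empty => index 10.
Insert 414: h=7, slot 7 empty => index 7.
Insert 52: h=11, h2=5, slot 11 occupied => index 3.
Insert 242: h=1, slot 1 empty => index 1.
Insert 273: h=11, h2=10, slots 11,8 occupied => index 5.
Table: [., 242, ., 52, ., 273, ., 414, 897, ., 370, 884, .]

3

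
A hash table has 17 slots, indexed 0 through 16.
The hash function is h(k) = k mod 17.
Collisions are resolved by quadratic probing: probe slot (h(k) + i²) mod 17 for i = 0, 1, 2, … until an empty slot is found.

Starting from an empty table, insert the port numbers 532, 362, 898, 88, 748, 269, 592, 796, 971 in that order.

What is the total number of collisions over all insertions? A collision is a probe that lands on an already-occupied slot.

Insert 532: h=5, slot 5 empty -> index 5.
Insert 362: h=5, slot 5 occupied -> index 6.
Insert 898: h=14, slot 14 empty -> index 14.
Insert 88: h=3, slot 3 empty -> index 3.
Insert 748: h=0, slot 0 empty -> index 0.
Insert 269: h=14, slot 14 occupied -> index 15.
Insert 592: h=14, slots 14,15 occupied -> index 1.
Insert 796: h=14, slots 14,15,1,6 occupied -> index 13.
Insert 971: h=2, slot 2 empty -> index 2.
Table: [748, 592, 971, 88, ∅, 532, 362, ∅, ∅, ∅, ∅, ∅, ∅, 796, 898, 269, ∅]

8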